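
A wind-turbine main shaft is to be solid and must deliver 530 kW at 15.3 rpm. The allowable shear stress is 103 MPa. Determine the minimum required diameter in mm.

ω = 2π·15.3/60 = 1.602 rad/s, so T = P/ω = 530×10³ / 1.602 = 330800 N·m.
For a solid shaft τ_max = 16T/(πd³), so d = (16T/(π τ_allow))^(1/3) = (16·330800/(π·1.03×10^8))^(1/3) = 0.2538 m.

254 mm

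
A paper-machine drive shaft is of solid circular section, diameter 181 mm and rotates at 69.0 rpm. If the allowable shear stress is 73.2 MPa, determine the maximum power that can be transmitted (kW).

J = πd⁴/32 = π(0.181)⁴/32 = 1.054×10^-4 m⁴.
T_max = τ_allow·J/r = 7.32×10^7 × 1.054×10^-4 / 0.0905 = 85230 N·m.
ω = 2π·69.0/60 = 7.226 rad/s, so P_max = T_max·ω = 6.158×10^5 W.

616 kW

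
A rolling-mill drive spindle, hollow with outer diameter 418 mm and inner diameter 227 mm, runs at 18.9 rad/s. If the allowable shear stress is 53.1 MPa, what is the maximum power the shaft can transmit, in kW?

13100 kW

J = π(d_o⁴ − d_i⁴)/32 = π(0.418⁴ − 0.227⁴)/32 = 2.736×10^-3 m⁴.
T_max = τ_allow·J/r = 5.31×10^7 × 2.736×10^-3 / 0.209 = 695200 N·m.
ω = 18.9 rad/s, so P_max = T_max·ω = 1.314×10^7 W.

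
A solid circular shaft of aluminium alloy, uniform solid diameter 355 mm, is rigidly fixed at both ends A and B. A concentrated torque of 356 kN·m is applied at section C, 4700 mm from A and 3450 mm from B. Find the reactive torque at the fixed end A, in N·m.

With uniform GJ and both ends fixed, compatibility θ_AC = θ_CB gives T_A·a = T_B·b, together with T_A + T_B = T₀.
T_A = T₀·b/(a+b) = 356000·3450/8150 = 150700 N·m; T_B = 205300 N·m.

151000 N·m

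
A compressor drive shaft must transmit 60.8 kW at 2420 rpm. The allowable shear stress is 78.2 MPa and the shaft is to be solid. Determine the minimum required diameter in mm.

25.0 mm

ω = 2π·2420/60 = 253.4 rad/s, so T = P/ω = 60.8×10³ / 253.4 = 239.9 N·m.
For a solid shaft τ_max = 16T/(πd³), so d = (16T/(π τ_allow))^(1/3) = (16·239.9/(π·7.82×10^7))^(1/3) = 0.02500 m.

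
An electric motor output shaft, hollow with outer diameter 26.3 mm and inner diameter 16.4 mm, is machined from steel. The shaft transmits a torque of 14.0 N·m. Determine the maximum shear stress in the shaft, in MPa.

4.62 MPa

J = π(d_o⁴ − d_i⁴)/32 = π(0.0263⁴ − 0.0164⁴)/32 = 3.987×10^-8 m⁴.
τ_max = T·r/J = 14.00 × 0.0132 / 3.987×10^-8 = 4.618×10^6 Pa.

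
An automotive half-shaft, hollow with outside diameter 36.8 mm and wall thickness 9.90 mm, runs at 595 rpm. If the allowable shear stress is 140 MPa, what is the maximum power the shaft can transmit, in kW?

J = π(d_o⁴ − d_i⁴)/32 = π(0.0368⁴ − 0.0170⁴)/32 = 1.718×10^-7 m⁴.
T_max = τ_allow·J/r = 1.40×10^8 × 1.718×10^-7 / 0.0184 = 1308 N·m.
ω = 2π·595/60 = 62.31 rad/s, so P_max = T_max·ω = 8.147×10^4 W.

81.5 kW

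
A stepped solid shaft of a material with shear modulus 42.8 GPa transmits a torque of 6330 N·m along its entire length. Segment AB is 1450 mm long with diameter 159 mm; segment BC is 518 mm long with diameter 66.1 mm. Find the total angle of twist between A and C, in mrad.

J_AB = π(0.159)⁴/32 = 6.27×10^-5 m⁴; J_BC = π(0.0661)⁴/32 = 1.87×10^-6 m⁴.
θ = (T/G)·Σ L_i/J_i = (6330/42.8×10⁹)·(1.45/6.27×10^-5 + 0.518/1.87×10^-6) = 0.04430 rad.

44.3 mrad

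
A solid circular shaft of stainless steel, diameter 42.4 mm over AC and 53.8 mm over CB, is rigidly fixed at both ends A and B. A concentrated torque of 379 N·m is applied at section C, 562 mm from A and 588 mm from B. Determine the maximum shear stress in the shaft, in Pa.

8.83e6 Pa

Compatibility: T_A·a/J_AC = T_B·b/J_CB with T_A + T_B = T₀.
J_AC = 3.17×10^-7 m⁴, J_CB = 8.22×10^-7 m⁴, so T_A = T₀·(J_AC/a)/((J_AC/a)+(J_CB/b)) = 109.0 N·m, T_B = 270.0 N·m.
τ in each portion: τ_AC = 7.28×10^6 Pa, τ_CB = 8.83×10^6 Pa; maximum is in CB.
τ_max = T_CB·r/J = 270.0·0.0269/8.22×10^-7 = 8.831×10^6 Pa.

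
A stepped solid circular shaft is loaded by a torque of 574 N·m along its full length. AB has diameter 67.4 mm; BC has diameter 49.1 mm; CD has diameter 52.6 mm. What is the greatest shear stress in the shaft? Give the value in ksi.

3.58 ksi

Under the same torque, τ_max = 16T/(πd³) is largest where d is smallest — segment BC (d = 49.1 mm).
τ_max = 16·574.0/(π·(0.0491)³) = 2.470×10^7 Pa.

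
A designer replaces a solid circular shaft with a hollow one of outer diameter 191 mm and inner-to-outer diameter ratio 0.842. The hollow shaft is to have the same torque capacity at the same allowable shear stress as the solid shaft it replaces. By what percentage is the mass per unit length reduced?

Equal τ_max and T ⇒ the solid shaft needs d_s³ = d_o³(1−k⁴), so d_s = 191·(1−0.842⁴)^(1/3) = 151.3 mm.
Area ratio A_h/A_s = d_o²(1−k²)/d_s² = (1−k²)/(1−k⁴)^(2/3) = 0.4636.
Mass saving = 1 − 0.4636 = 53.6 %.

53.6 %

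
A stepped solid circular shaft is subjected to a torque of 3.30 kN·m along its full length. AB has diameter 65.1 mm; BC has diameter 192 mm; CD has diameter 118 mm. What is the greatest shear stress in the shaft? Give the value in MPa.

Under the same torque, τ_max = 16T/(πd³) is largest where d is smallest — segment AB (d = 65.1 mm).
τ_max = 16·3300/(π·(0.0651)³) = 6.092×10^7 Pa.

60.9 MPa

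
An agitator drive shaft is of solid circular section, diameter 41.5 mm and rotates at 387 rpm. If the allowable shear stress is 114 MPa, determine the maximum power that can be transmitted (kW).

J = πd⁴/32 = π(0.0415)⁴/32 = 2.912×10^-7 m⁴.
T_max = τ_allow·J/r = 1.14×10^8 × 2.912×10^-7 / 0.0208 = 1600 N·m.
ω = 2π·387/60 = 40.53 rad/s, so P_max = T_max·ω = 6.484×10^4 W.

64.8 kW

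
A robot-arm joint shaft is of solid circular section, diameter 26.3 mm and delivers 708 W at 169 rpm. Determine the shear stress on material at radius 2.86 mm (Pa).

2.44e6 Pa

ω = 2π·169/60 = 17.70 rad/s, so T = P/ω = 708 / 17.70 = 40.01 N·m.
J = πd⁴/32 = π(0.0263)⁴/32 = 4.697×10^-8 m⁴.
Shear stress varies linearly with radius: τ = T·r/J = 40.01 × 0.00286 / 4.697×10^-8 = 2.436×10^6 Pa.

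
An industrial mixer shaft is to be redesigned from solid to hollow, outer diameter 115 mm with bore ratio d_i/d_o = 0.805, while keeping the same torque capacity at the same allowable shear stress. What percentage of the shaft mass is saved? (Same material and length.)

49.4 %

Equal τ_max and T ⇒ the solid shaft needs d_s³ = d_o³(1−k⁴), so d_s = 115·(1−0.805⁴)^(1/3) = 95.91 mm.
Area ratio A_h/A_s = d_o²(1−k²)/d_s² = (1−k²)/(1−k⁴)^(2/3) = 0.5061.
Mass saving = 1 − 0.5061 = 49.4 %.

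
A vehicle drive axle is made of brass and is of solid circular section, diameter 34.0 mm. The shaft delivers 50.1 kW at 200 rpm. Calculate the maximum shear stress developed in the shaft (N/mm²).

310 N/mm²

ω = 2π·200/60 = 20.94 rad/s, so T = P/ω = 50.1×10³ / 20.94 = 2392 N·m.
J = πd⁴/32 = π(0.0340)⁴/32 = 1.312×10^-7 m⁴.
τ_max = T·r/J = 2392 × 0.0170 / 1.312×10^-7 = 3.100×10^8 Pa.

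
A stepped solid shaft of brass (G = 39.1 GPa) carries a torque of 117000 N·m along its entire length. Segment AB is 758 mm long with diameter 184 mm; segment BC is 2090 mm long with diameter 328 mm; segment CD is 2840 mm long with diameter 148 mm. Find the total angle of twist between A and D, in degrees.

J_AB = π(0.184)⁴/32 = 1.13×10^-4 m⁴; J_BC = π(0.328)⁴/32 = 1.14×10^-3 m⁴; J_CD = π(0.148)⁴/32 = 4.71×10^-5 m⁴.
θ = (T/G)·Σ L_i/J_i = (117000/39.1×10⁹)·(0.758/1.13×10^-4 + 2.09/1.14×10^-3 + 2.84/4.71×10^-5) = 0.2061 rad.

11.8°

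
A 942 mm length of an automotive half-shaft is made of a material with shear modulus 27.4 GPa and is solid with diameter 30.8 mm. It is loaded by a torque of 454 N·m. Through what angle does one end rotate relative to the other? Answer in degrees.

10.1°

J = πd⁴/32 = π(0.0308)⁴/32 = 8.835×10^-8 m⁴.
θ = T·L/(G·J) = 454.0 × 0.942 / (27.4×10⁹ × 8.835×10^-8) = 0.1767 rad.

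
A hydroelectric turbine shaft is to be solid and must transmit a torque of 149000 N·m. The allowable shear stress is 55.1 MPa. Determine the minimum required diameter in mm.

For a solid shaft τ_max = 16T/(πd³), so d = (16T/(π τ_allow))^(1/3) = (16·149000/(π·5.51×10^7))^(1/3) = 0.2397 m.

240 mm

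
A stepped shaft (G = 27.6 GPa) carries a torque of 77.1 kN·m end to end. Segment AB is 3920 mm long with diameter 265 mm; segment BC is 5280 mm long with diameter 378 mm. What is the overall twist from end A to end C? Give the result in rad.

0.0300 rad

J_AB = π(0.265)⁴/32 = 4.84×10^-4 m⁴; J_BC = π(0.378)⁴/32 = 2.00×10^-3 m⁴.
θ = (T/G)·Σ L_i/J_i = (77100/27.6×10⁹)·(3.92/4.84×10^-4 + 5.28/2.00×10^-3) = 0.02998 rad.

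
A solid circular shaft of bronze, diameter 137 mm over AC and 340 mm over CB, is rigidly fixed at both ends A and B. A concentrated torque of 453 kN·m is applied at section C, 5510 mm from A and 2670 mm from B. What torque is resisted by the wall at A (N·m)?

5710 N·m

Compatibility: T_A·a/J_AC = T_B·b/J_CB with T_A + T_B = T₀.
J_AC = 3.46×10^-5 m⁴, J_CB = 1.31×10^-3 m⁴, so T_A = T₀·(J_AC/a)/((J_AC/a)+(J_CB/b)) = 5714 N·m, T_B = 447300 N·m.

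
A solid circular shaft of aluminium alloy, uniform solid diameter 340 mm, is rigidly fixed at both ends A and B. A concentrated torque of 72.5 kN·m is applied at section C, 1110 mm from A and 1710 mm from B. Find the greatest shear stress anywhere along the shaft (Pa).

With uniform GJ and both ends fixed, compatibility θ_AC = θ_CB gives T_A·a = T_B·b, together with T_A + T_B = T₀.
T_A = T₀·b/(a+b) = 72500·1710/2820 = 43960 N·m; T_B = 28540 N·m.
τ in each portion: τ_AC = 5.70×10^6 Pa, τ_CB = 3.70×10^6 Pa; maximum is in AC.
τ_max = T_AC·r/J = 43960·0.170/1.31×10^-3 = 5.697×10^6 Pa.

5.70e6 Pa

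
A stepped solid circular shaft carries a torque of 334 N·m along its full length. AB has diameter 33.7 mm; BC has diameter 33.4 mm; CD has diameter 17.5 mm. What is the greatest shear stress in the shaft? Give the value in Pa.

Under the same torque, τ_max = 16T/(πd³) is largest where d is smallest — segment CD (d = 17.5 mm).
τ_max = 16·334.0/(π·(0.0175)³) = 3.174×10^8 Pa.

3.17e8 Pa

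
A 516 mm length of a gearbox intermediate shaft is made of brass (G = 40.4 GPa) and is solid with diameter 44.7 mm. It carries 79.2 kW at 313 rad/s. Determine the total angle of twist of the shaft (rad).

ω = 313 rad/s, so T = P/ω = 79.2×10³ / 313.0 = 253.0 N·m.
J = πd⁴/32 = π(0.0447)⁴/32 = 3.919×10^-7 m⁴.
θ = T·L/(G·J) = 253.0 × 0.516 / (40.4×10⁹ × 3.919×10^-7) = 8.246×10^-3 rad.

0.00825 rad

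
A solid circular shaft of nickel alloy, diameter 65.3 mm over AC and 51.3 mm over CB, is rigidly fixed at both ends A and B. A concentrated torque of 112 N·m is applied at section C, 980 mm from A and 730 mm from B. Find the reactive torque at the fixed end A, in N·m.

Compatibility: T_A·a/J_AC = T_B·b/J_CB with T_A + T_B = T₀.
J_AC = 1.79×10^-6 m⁴, J_CB = 6.80×10^-7 m⁴, so T_A = T₀·(J_AC/a)/((J_AC/a)+(J_CB/b)) = 74.11 N·m, T_B = 37.89 N·m.

74.1 N·m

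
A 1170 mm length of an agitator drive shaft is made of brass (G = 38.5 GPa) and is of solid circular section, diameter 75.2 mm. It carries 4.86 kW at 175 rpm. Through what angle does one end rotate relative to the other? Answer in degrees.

0.147°

ω = 2π·175/60 = 18.33 rad/s, so T = P/ω = 4.86×10³ / 18.33 = 265.2 N·m.
J = πd⁴/32 = π(0.0752)⁴/32 = 3.140×10^-6 m⁴.
θ = T·L/(G·J) = 265.2 × 1.17 / (38.5×10⁹ × 3.140×10^-6) = 2.567×10^-3 rad.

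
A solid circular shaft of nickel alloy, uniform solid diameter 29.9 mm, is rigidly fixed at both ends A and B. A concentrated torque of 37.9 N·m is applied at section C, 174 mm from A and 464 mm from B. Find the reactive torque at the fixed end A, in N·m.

27.6 N·m

With uniform GJ and both ends fixed, compatibility θ_AC = θ_CB gives T_A·a = T_B·b, together with T_A + T_B = T₀.
T_A = T₀·b/(a+b) = 37.90·464/638.0 = 27.56 N·m; T_B = 10.34 N·m.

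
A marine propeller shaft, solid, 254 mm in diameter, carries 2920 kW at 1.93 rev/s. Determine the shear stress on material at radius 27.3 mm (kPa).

ω = 2π·1.93 = 12.13 rad/s, so T = P/ω = 2920×10³ / 12.13 = 240800 N·m.
J = πd⁴/32 = π(0.254)⁴/32 = 4.086×10^-4 m⁴.
Shear stress varies linearly with radius: τ = T·r/J = 240800 × 0.0273 / 4.086×10^-4 = 1.609×10^7 Pa.

16100 kPa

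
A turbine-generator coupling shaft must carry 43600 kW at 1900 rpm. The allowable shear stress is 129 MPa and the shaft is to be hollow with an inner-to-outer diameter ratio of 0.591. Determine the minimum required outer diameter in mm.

214 mm

ω = 2π·1900/60 = 199.0 rad/s, so T = P/ω = 43600×10³ / 199.0 = 219100 N·m.
For a hollow shaft with d_i/d_o = 0.591: τ_max = 16T/(π d_o³ (1−k⁴)), so d_o = [16T/(π τ_allow (1−k⁴))]^(1/3) = [16·219100/(π·1.29×10^8·0.8780)]^(1/3) = 0.2144 m.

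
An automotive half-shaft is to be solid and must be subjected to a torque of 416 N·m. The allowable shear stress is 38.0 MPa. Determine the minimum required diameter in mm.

For a solid shaft τ_max = 16T/(πd³), so d = (16T/(π τ_allow))^(1/3) = (16·416.0/(π·3.80×10^7))^(1/3) = 0.03820 m.

38.2 mm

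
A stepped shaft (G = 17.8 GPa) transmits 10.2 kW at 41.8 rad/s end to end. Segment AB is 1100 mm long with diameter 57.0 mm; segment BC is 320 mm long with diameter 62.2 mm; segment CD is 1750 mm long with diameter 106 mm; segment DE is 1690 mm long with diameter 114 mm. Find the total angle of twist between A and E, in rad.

ω = 41.8 rad/s, so T = P/ω = 10.2×10³ / 41.80 = 244.0 N·m.
J_AB = π(0.0570)⁴/32 = 1.04×10^-6 m⁴; J_BC = π(0.0622)⁴/32 = 1.47×10^-6 m⁴; J_CD = π(0.106)⁴/32 = 1.24×10^-5 m⁴; J_DE = π(0.114)⁴/32 = 1.66×10^-5 m⁴.
θ = (T/G)·Σ L_i/J_i = (244.0/17.8×10⁹)·(1.10/1.04×10^-6 + 0.320/1.47×10^-6 + 1.75/1.24×10^-5 + 1.69/1.66×10^-5) = 0.02087 rad.

0.0209 rad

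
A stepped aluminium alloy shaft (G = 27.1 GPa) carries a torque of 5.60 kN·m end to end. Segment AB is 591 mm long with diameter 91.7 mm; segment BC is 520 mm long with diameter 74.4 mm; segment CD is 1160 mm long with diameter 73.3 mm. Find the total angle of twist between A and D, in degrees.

7.90°

J_AB = π(0.0917)⁴/32 = 6.94×10^-6 m⁴; J_BC = π(0.0744)⁴/32 = 3.01×10^-6 m⁴; J_CD = π(0.0733)⁴/32 = 2.83×10^-6 m⁴.
θ = (T/G)·Σ L_i/J_i = (5600/27.1×10⁹)·(0.591/6.94×10^-6 + 0.520/3.01×10^-6 + 1.16/2.83×10^-6) = 0.1379 rad.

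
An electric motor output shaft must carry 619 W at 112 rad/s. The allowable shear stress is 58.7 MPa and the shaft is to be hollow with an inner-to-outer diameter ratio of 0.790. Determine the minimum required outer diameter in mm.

9.23 mm

ω = 112 rad/s, so T = P/ω = 619 / 112.0 = 5.527 N·m.
For a hollow shaft with d_i/d_o = 0.790: τ_max = 16T/(π d_o³ (1−k⁴)), so d_o = [16T/(π τ_allow (1−k⁴))]^(1/3) = [16·5.527/(π·5.87×10^7·0.6105)]^(1/3) = 0.009227 m.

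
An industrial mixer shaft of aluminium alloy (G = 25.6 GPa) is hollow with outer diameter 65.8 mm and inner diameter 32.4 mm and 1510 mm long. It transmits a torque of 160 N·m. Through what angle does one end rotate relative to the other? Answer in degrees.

J = π(d_o⁴ − d_i⁴)/32 = π(0.0658⁴ − 0.0324⁴)/32 = 1.732×10^-6 m⁴.
θ = T·L/(G·J) = 160.0 × 1.51 / (25.6×10⁹ × 1.732×10^-6) = 5.448×10^-3 rad.

0.312°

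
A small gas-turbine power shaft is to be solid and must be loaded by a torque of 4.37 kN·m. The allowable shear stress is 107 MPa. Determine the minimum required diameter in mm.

For a solid shaft τ_max = 16T/(πd³), so d = (16T/(π τ_allow))^(1/3) = (16·4370/(π·1.07×10^8))^(1/3) = 0.05925 m.

59.3 mm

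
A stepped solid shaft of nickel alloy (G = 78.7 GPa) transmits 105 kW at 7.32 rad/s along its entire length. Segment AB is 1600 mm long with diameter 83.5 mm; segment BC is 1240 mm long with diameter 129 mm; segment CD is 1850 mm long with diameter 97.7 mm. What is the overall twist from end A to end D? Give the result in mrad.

107 mrad

ω = 7.32 rad/s, so T = P/ω = 105×10³ / 7.320 = 14340 N·m.
J_AB = π(0.0835)⁴/32 = 4.77×10^-6 m⁴; J_BC = π(0.129)⁴/32 = 2.72×10^-5 m⁴; J_CD = π(0.0977)⁴/32 = 8.94×10^-6 m⁴.
θ = (T/G)·Σ L_i/J_i = (14340/78.7×10⁹)·(1.60/4.77×10^-6 + 1.24/2.72×10^-5 + 1.85/8.94×10^-6) = 0.1071 rad.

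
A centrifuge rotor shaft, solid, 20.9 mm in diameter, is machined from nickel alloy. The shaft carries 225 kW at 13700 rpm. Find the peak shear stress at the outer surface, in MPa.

ω = 2π·13700/60 = 1435 rad/s, so T = P/ω = 225×10³ / 1435 = 156.8 N·m.
J = πd⁴/32 = π(0.0209)⁴/32 = 1.873×10^-8 m⁴.
τ_max = T·r/J = 156.8 × 0.0104 / 1.873×10^-8 = 8.749×10^7 Pa.

87.5 MPa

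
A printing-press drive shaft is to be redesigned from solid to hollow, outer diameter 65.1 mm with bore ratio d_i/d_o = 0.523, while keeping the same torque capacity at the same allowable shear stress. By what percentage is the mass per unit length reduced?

Equal τ_max and T ⇒ the solid shaft needs d_s³ = d_o³(1−k⁴), so d_s = 65.1·(1−0.523⁴)^(1/3) = 63.43 mm.
Area ratio A_h/A_s = d_o²(1−k²)/d_s² = (1−k²)/(1−k⁴)^(2/3) = 0.7651.
Mass saving = 1 − 0.7651 = 23.5 %.

23.5 %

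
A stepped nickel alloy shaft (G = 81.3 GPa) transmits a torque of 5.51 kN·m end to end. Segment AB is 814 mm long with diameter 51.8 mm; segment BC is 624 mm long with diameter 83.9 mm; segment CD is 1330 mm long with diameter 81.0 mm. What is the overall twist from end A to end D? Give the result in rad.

J_AB = π(0.0518)⁴/32 = 7.07×10^-7 m⁴; J_BC = π(0.0839)⁴/32 = 4.86×10^-6 m⁴; J_CD = π(0.0810)⁴/32 = 4.23×10^-6 m⁴.
θ = (T/G)·Σ L_i/J_i = (5510/81.3×10⁹)·(0.814/7.07×10^-7 + 0.624/4.86×10^-6 + 1.33/4.23×10^-6) = 0.1081 rad.

0.108 rad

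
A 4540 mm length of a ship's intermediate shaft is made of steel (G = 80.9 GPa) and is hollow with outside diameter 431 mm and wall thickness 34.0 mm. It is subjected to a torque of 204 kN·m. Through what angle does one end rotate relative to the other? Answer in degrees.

0.390°

J = π(d_o⁴ − d_i⁴)/32 = π(0.431⁴ − 0.363⁴)/32 = 1.683×10^-3 m⁴.
θ = T·L/(G·J) = 204000 × 4.54 / (80.9×10⁹ × 1.683×10^-3) = 6.802×10^-3 rad.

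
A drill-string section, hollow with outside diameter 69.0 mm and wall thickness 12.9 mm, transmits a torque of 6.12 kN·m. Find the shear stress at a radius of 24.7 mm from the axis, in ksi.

11.6 ksi

J = π(d_o⁴ − d_i⁴)/32 = π(0.0690⁴ − 0.0432⁴)/32 = 1.883×10^-6 m⁴.
Shear stress varies linearly with radius: τ = T·r/J = 6120 × 0.0247 / 1.883×10^-6 = 8.026×10^7 Pa.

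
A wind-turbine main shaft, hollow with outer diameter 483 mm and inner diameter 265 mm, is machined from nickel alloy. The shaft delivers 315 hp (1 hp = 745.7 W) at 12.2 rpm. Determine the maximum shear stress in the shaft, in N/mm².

9.14 N/mm²

ω = 2π·12.2/60 = 1.278 rad/s, so T = P/ω = 315×745.7 / 1.278 = 183900 N·m.
J = π(d_o⁴ − d_i⁴)/32 = π(0.483⁴ − 0.265⁴)/32 = 4.859×10^-3 m⁴.
τ_max = T·r/J = 183900 × 0.241 / 4.859×10^-3 = 9.138×10^6 Pa.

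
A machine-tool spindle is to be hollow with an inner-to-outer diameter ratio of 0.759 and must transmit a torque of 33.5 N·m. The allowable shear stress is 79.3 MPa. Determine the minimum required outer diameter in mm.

For a hollow shaft with d_i/d_o = 0.759: τ_max = 16T/(π d_o³ (1−k⁴)), so d_o = [16T/(π τ_allow (1−k⁴))]^(1/3) = [16·33.50/(π·7.93×10^7·0.6681)]^(1/3) = 0.01477 m.

14.8 mm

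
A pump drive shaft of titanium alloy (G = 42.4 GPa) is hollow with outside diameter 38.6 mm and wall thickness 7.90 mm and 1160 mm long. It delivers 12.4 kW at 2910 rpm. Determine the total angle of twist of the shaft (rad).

0.00582 rad

ω = 2π·2910/60 = 304.7 rad/s, so T = P/ω = 12.4×10³ / 304.7 = 40.69 N·m.
J = π(d_o⁴ − d_i⁴)/32 = π(0.0386⁴ − 0.0228⁴)/32 = 1.914×10^-7 m⁴.
θ = T·L/(G·J) = 40.69 × 1.16 / (42.4×10⁹ × 1.914×10^-7) = 5.816×10^-3 rad.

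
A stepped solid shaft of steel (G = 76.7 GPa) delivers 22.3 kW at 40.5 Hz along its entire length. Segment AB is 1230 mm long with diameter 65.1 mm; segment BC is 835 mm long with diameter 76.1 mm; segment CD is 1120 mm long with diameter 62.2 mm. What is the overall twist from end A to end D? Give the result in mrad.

ω = 2π·40.5 = 254.5 rad/s, so T = P/ω = 22.3×10³ / 254.5 = 87.63 N·m.
J_AB = π(0.0651)⁴/32 = 1.76×10^-6 m⁴; J_BC = π(0.0761)⁴/32 = 3.29×10^-6 m⁴; J_CD = π(0.0622)⁴/32 = 1.47×10^-6 m⁴.
θ = (T/G)·Σ L_i/J_i = (87.63/76.7×10⁹)·(1.23/1.76×10^-6 + 0.835/3.29×10^-6 + 1.12/1.47×10^-6) = 1.958×10^-3 rad.

1.96 mrad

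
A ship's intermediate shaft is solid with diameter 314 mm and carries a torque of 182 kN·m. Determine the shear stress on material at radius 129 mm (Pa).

J = πd⁴/32 = π(0.314)⁴/32 = 9.544×10^-4 m⁴.
Shear stress varies linearly with radius: τ = T·r/J = 182000 × 0.129 / 9.544×10^-4 = 2.460×10^7 Pa.

2.46e7 Pa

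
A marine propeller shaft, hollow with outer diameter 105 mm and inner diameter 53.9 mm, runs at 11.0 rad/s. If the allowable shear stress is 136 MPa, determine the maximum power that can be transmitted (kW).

316 kW

J = π(d_o⁴ − d_i⁴)/32 = π(0.105⁴ − 0.0539⁴)/32 = 1.110×10^-5 m⁴.
T_max = τ_allow·J/r = 1.36×10^8 × 1.110×10^-5 / 0.0525 = 28770 N·m.
ω = 11.0 rad/s, so P_max = T_max·ω = 3.164×10^5 W.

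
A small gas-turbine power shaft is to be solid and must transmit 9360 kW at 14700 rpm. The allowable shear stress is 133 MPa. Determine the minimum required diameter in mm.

ω = 2π·14700/60 = 1539 rad/s, so T = P/ω = 9360×10³ / 1539 = 6080 N·m.
For a solid shaft τ_max = 16T/(πd³), so d = (16T/(π τ_allow))^(1/3) = (16·6080/(π·1.33×10^8))^(1/3) = 0.06152 m.

61.5 mm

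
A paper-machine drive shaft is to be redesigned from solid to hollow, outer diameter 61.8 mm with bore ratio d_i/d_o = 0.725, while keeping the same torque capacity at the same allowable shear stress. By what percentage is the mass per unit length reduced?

41.2 %

Equal τ_max and T ⇒ the solid shaft needs d_s³ = d_o³(1−k⁴), so d_s = 61.8·(1−0.725⁴)^(1/3) = 55.49 mm.
Area ratio A_h/A_s = d_o²(1−k²)/d_s² = (1−k²)/(1−k⁴)^(2/3) = 0.5885.
Mass saving = 1 − 0.5885 = 41.2 %.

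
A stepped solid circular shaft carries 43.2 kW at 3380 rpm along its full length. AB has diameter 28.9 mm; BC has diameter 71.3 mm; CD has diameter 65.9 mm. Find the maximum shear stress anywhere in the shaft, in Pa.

2.58e7 Pa

ω = 2π·3380/60 = 354.0 rad/s, so T = P/ω = 43.2×10³ / 354.0 = 122.1 N·m.
Under the same torque, τ_max = 16T/(πd³) is largest where d is smallest — segment AB (d = 28.9 mm).
τ_max = 16·122.1/(π·(0.0289)³) = 2.575×10^7 Pa.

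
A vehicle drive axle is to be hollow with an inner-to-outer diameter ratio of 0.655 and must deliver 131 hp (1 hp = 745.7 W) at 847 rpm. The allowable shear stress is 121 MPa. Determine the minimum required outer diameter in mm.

38.4 mm

ω = 2π·847/60 = 88.70 rad/s, so T = P/ω = 131×745.7 / 88.70 = 1101 N·m.
For a hollow shaft with d_i/d_o = 0.655: τ_max = 16T/(π d_o³ (1−k⁴)), so d_o = [16T/(π τ_allow (1−k⁴))]^(1/3) = [16·1101/(π·1.21×10^8·0.8159)]^(1/3) = 0.03844 m.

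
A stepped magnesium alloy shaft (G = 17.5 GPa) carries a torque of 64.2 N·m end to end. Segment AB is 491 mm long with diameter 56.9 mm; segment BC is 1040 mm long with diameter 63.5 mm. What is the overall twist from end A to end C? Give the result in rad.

0.00414 rad

J_AB = π(0.0569)⁴/32 = 1.03×10^-6 m⁴; J_BC = π(0.0635)⁴/32 = 1.60×10^-6 m⁴.
θ = (T/G)·Σ L_i/J_i = (64.20/17.5×10⁹)·(0.491/1.03×10^-6 + 1.04/1.60×10^-6) = 4.141×10^-3 rad.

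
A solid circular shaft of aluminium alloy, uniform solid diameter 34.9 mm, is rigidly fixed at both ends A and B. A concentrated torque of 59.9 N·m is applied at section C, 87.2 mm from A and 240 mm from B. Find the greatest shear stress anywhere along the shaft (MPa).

With uniform GJ and both ends fixed, compatibility θ_AC = θ_CB gives T_A·a = T_B·b, together with T_A + T_B = T₀.
T_A = T₀·b/(a+b) = 59.90·240/327.2 = 43.94 N·m; T_B = 15.96 N·m.
τ in each portion: τ_AC = 5.26×10^6 Pa, τ_CB = 1.91×10^6 Pa; maximum is in AC.
τ_max = T_AC·r/J = 43.94·0.0175/1.46×10^-7 = 5.264×10^6 Pa.

5.26 MPa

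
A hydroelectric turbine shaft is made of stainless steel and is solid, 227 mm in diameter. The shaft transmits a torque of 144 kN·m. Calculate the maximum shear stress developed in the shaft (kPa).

J = πd⁴/32 = π(0.227)⁴/32 = 2.607×10^-4 m⁴.
τ_max = T·r/J = 144000 × 0.114 / 2.607×10^-4 = 6.270×10^7 Pa.

62700 kPa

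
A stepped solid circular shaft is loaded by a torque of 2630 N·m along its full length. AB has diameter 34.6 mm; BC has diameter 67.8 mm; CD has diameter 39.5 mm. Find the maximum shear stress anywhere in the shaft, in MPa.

323 MPa

Under the same torque, τ_max = 16T/(πd³) is largest where d is smallest — segment AB (d = 34.6 mm).
τ_max = 16·2630/(π·(0.0346)³) = 3.234×10^8 Pa.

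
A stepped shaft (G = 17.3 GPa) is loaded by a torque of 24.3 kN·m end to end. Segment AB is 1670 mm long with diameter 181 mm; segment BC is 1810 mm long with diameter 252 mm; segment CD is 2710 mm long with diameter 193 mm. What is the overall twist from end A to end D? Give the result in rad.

0.0566 rad

J_AB = π(0.181)⁴/32 = 1.05×10^-4 m⁴; J_BC = π(0.252)⁴/32 = 3.96×10^-4 m⁴; J_CD = π(0.193)⁴/32 = 1.36×10^-4 m⁴.
θ = (T/G)·Σ L_i/J_i = (24300/17.3×10⁹)·(1.67/1.05×10^-4 + 1.81/3.96×10^-4 + 2.71/1.36×10^-4) = 0.05663 rad.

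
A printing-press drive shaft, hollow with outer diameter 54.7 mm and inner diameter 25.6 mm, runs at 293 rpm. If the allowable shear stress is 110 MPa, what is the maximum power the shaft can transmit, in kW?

103 kW

J = π(d_o⁴ − d_i⁴)/32 = π(0.0547⁴ − 0.0256⁴)/32 = 8.368×10^-7 m⁴.
T_max = τ_allow·J/r = 1.10×10^8 × 8.368×10^-7 / 0.0274 = 3365 N·m.
ω = 2π·293/60 = 30.68 rad/s, so P_max = T_max·ω = 1.033×10^5 W.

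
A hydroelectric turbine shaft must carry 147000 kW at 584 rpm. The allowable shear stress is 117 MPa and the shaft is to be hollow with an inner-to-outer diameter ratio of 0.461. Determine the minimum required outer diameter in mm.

479 mm

ω = 2π·584/60 = 61.16 rad/s, so T = P/ω = 147000×10³ / 61.16 = 2.404e6 N·m.
For a hollow shaft with d_i/d_o = 0.461: τ_max = 16T/(π d_o³ (1−k⁴)), so d_o = [16T/(π τ_allow (1−k⁴))]^(1/3) = [16·2.404e6/(π·1.17×10^8·0.9548)]^(1/3) = 0.4785 m.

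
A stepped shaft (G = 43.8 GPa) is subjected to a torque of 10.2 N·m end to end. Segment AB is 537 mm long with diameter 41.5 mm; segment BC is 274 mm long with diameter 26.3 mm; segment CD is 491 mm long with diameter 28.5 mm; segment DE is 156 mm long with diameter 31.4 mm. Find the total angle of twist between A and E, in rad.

0.00393 rad

J_AB = π(0.0415)⁴/32 = 2.91×10^-7 m⁴; J_BC = π(0.0263)⁴/32 = 4.70×10^-8 m⁴; J_CD = π(0.0285)⁴/32 = 6.48×10^-8 m⁴; J_DE = π(0.0314)⁴/32 = 9.54×10^-8 m⁴.
θ = (T/G)·Σ L_i/J_i = (10.20/43.8×10⁹)·(0.537/2.91×10^-7 + 0.274/4.70×10^-8 + 0.491/6.48×10^-8 + 0.156/9.54×10^-8) = 3.934×10^-3 rad.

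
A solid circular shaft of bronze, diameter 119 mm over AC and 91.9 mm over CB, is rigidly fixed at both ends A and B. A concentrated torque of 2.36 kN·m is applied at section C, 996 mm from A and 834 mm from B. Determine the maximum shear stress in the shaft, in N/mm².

5.01 N/mm²

Compatibility: T_A·a/J_AC = T_B·b/J_CB with T_A + T_B = T₀.
J_AC = 1.97×10^-5 m⁴, J_CB = 7.00×10^-6 m⁴, so T_A = T₀·(J_AC/a)/((J_AC/a)+(J_CB/b)) = 1656 N·m, T_B = 703.6 N·m.
τ in each portion: τ_AC = 5.01×10^6 Pa, τ_CB = 4.62×10^6 Pa; maximum is in AC.
τ_max = T_AC·r/J = 1656·0.0595/1.97×10^-5 = 5.006×10^6 Pa.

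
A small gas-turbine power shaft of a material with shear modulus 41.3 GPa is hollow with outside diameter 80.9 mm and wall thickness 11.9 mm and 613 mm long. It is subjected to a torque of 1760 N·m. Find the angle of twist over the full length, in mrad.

8.26 mrad

J = π(d_o⁴ − d_i⁴)/32 = π(0.0809⁴ − 0.0571⁴)/32 = 3.162×10^-6 m⁴.
θ = T·L/(G·J) = 1760 × 0.613 / (41.3×10⁹ × 3.162×10^-6) = 8.262×10^-3 rad.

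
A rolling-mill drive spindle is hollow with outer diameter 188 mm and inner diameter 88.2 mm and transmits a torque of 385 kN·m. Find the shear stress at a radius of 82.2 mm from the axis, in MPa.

271 MPa

J = π(d_o⁴ − d_i⁴)/32 = π(0.188⁴ − 0.0882⁴)/32 = 1.167×10^-4 m⁴.
Shear stress varies linearly with radius: τ = T·r/J = 385000 × 0.0822 / 1.167×10^-4 = 2.712×10^8 Pa.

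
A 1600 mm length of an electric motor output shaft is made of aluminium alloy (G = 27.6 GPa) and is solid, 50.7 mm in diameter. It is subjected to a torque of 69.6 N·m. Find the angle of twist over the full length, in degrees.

0.356°

J = πd⁴/32 = π(0.0507)⁴/32 = 6.487×10^-7 m⁴.
θ = T·L/(G·J) = 69.60 × 1.60 / (27.6×10⁹ × 6.487×10^-7) = 6.220×10^-3 rad.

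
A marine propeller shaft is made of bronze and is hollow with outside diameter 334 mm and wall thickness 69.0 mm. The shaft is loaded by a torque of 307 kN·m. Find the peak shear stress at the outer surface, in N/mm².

47.6 N/mm²

J = π(d_o⁴ − d_i⁴)/32 = π(0.334⁴ − 0.196⁴)/32 = 1.077×10^-3 m⁴.
τ_max = T·r/J = 307000 × 0.167 / 1.077×10^-3 = 4.761×10^7 Pa.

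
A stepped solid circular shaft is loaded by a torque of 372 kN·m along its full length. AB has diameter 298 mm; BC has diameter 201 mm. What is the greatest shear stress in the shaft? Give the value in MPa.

233 MPa

Under the same torque, τ_max = 16T/(πd³) is largest where d is smallest — segment BC (d = 201 mm).
τ_max = 16·372000/(π·(0.201)³) = 2.333×10^8 Pa.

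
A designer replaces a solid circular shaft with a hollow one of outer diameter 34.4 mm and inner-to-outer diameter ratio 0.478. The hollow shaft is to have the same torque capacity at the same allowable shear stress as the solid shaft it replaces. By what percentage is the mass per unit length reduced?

Equal τ_max and T ⇒ the solid shaft needs d_s³ = d_o³(1−k⁴), so d_s = 34.4·(1−0.478⁴)^(1/3) = 33.79 mm.
Area ratio A_h/A_s = d_o²(1−k²)/d_s² = (1−k²)/(1−k⁴)^(2/3) = 0.7996.
Mass saving = 1 − 0.7996 = 20.0 %.

20.0 %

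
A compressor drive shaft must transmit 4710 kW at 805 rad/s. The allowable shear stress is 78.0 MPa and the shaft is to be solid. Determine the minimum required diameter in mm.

72.6 mm

ω = 805 rad/s, so T = P/ω = 4710×10³ / 805.0 = 5851 N·m.
For a solid shaft τ_max = 16T/(πd³), so d = (16T/(π τ_allow))^(1/3) = (16·5851/(π·7.80×10^7))^(1/3) = 0.07256 m.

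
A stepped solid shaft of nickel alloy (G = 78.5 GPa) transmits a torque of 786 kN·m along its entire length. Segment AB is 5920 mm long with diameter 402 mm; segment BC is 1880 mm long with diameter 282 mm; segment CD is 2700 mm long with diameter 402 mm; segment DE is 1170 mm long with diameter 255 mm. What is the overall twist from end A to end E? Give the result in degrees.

J_AB = π(0.402)⁴/32 = 2.56×10^-3 m⁴; J_BC = π(0.282)⁴/32 = 6.21×10^-4 m⁴; J_CD = π(0.402)⁴/32 = 2.56×10^-3 m⁴; J_DE = π(0.255)⁴/32 = 4.15×10^-4 m⁴.
θ = (T/G)·Σ L_i/J_i = (786000/78.5×10⁹)·(5.92/2.56×10^-3 + 1.88/6.21×10^-4 + 2.70/2.56×10^-3 + 1.17/4.15×10^-4) = 0.09220 rad.

5.28°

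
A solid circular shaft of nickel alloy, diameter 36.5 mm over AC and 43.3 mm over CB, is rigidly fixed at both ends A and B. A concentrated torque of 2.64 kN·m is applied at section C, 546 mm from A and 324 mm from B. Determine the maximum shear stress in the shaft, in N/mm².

Compatibility: T_A·a/J_AC = T_B·b/J_CB with T_A + T_B = T₀.
J_AC = 1.74×10^-7 m⁴, J_CB = 3.45×10^-7 m⁴, so T_A = T₀·(J_AC/a)/((J_AC/a)+(J_CB/b)) = 608.6 N·m, T_B = 2031 N·m.
τ in each portion: τ_AC = 6.37×10^7 Pa, τ_CB = 1.27×10^8 Pa; maximum is in CB.
τ_max = T_CB·r/J = 2031·0.0216/3.45×10^-7 = 1.274×10^8 Pa.

127 N/mm²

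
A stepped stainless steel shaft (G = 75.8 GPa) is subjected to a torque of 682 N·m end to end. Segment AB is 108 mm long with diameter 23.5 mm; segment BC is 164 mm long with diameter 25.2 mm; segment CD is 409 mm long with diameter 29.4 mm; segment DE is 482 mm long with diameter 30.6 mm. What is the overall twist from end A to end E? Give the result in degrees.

J_AB = π(0.0235)⁴/32 = 2.99×10^-8 m⁴; J_BC = π(0.0252)⁴/32 = 3.96×10^-8 m⁴; J_CD = π(0.0294)⁴/32 = 7.33×10^-8 m⁴; J_DE = π(0.0306)⁴/32 = 8.61×10^-8 m⁴.
θ = (T/G)·Σ L_i/J_i = (682.0/75.8×10⁹)·(0.108/2.99×10^-8 + 0.164/3.96×10^-8 + 0.409/7.33×10^-8 + 0.482/8.61×10^-8) = 0.1703 rad.

9.76°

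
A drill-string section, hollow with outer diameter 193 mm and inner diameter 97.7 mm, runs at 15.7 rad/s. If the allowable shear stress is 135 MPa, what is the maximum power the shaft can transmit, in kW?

2800 kW

J = π(d_o⁴ − d_i⁴)/32 = π(0.193⁴ − 0.0977⁴)/32 = 1.273×10^-4 m⁴.
T_max = τ_allow·J/r = 1.35×10^8 × 1.273×10^-4 / 0.0965 = 178000 N·m.
ω = 15.7 rad/s, so P_max = T_max·ω = 2.795×10^6 W.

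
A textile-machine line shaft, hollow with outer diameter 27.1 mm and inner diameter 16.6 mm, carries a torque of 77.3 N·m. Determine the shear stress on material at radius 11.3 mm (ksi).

J = π(d_o⁴ − d_i⁴)/32 = π(0.0271⁴ − 0.0166⁴)/32 = 4.550×10^-8 m⁴.
Shear stress varies linearly with radius: τ = T·r/J = 77.30 × 0.0113 / 4.550×10^-8 = 1.920×10^7 Pa.

2.78 ksi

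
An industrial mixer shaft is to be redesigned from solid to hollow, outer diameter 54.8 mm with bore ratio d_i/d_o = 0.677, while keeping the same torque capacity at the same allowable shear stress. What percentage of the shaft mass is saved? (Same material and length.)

36.6 %

Equal τ_max and T ⇒ the solid shaft needs d_s³ = d_o³(1−k⁴), so d_s = 54.8·(1−0.677⁴)^(1/3) = 50.66 mm.
Area ratio A_h/A_s = d_o²(1−k²)/d_s² = (1−k²)/(1−k⁴)^(2/3) = 0.6339.
Mass saving = 1 − 0.6339 = 36.6 %.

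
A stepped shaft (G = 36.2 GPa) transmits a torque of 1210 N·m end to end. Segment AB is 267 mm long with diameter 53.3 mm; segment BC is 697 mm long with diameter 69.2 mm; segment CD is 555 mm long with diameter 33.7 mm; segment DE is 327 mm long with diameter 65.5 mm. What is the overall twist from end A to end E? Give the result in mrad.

J_AB = π(0.0533)⁴/32 = 7.92×10^-7 m⁴; J_BC = π(0.0692)⁴/32 = 2.25×10^-6 m⁴; J_CD = π(0.0337)⁴/32 = 1.27×10^-7 m⁴; J_DE = π(0.0655)⁴/32 = 1.81×10^-6 m⁴.
θ = (T/G)·Σ L_i/J_i = (1210/36.2×10⁹)·(0.267/7.92×10^-7 + 0.697/2.25×10^-6 + 0.555/1.27×10^-7 + 0.327/1.81×10^-6) = 0.1742 rad.

174 mrad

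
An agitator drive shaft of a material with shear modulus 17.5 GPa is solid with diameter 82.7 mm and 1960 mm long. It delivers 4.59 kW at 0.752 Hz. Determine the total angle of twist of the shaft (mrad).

23.7 mrad

ω = 2π·0.752 = 4.725 rad/s, so T = P/ω = 4.59×10³ / 4.725 = 971.4 N·m.
J = πd⁴/32 = π(0.0827)⁴/32 = 4.592×10^-6 m⁴.
θ = T·L/(G·J) = 971.4 × 1.96 / (17.5×10⁹ × 4.592×10^-6) = 0.02369 rad.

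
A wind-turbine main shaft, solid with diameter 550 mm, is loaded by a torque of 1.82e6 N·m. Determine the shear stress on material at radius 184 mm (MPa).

37.3 MPa

J = πd⁴/32 = π(0.550)⁴/32 = 8.984×10^-3 m⁴.
Shear stress varies linearly with radius: τ = T·r/J = 1.820e6 × 0.184 / 8.984×10^-3 = 3.728×10^7 Pa.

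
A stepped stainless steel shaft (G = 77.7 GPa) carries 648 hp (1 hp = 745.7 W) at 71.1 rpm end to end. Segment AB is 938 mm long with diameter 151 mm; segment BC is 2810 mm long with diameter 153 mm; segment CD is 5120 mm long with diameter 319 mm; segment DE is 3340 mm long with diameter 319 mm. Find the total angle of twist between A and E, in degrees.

3.78°

ω = 2π·71.1/60 = 7.446 rad/s, so T = P/ω = 648×745.7 / 7.446 = 64900 N·m.
J_AB = π(0.151)⁴/32 = 5.10×10^-5 m⁴; J_BC = π(0.153)⁴/32 = 5.38×10^-5 m⁴; J_CD = π(0.319)⁴/32 = 1.02×10^-3 m⁴; J_DE = π(0.319)⁴/32 = 1.02×10^-3 m⁴.
θ = (T/G)·Σ L_i/J_i = (64900/77.7×10⁹)·(0.938/5.10×10^-5 + 2.81/5.38×10^-5 + 5.12/1.02×10^-3 + 3.34/1.02×10^-3) = 0.06593 rad.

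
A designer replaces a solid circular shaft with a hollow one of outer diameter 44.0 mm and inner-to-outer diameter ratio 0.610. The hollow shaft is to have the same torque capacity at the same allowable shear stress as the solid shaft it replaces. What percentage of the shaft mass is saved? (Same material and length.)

Equal τ_max and T ⇒ the solid shaft needs d_s³ = d_o³(1−k⁴), so d_s = 44.0·(1−0.610⁴)^(1/3) = 41.87 mm.
Area ratio A_h/A_s = d_o²(1−k²)/d_s² = (1−k²)/(1−k⁴)^(2/3) = 0.6935.
Mass saving = 1 − 0.6935 = 30.7 %.

30.7 %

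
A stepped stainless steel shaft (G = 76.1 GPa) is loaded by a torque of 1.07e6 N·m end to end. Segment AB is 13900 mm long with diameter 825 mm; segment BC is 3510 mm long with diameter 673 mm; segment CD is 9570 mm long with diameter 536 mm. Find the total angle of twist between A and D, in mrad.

23.4 mrad

J_AB = π(0.825)⁴/32 = 0.0455 m⁴; J_BC = π(0.673)⁴/32 = 0.0201 m⁴; J_CD = π(0.536)⁴/32 = 8.10×10^-3 m⁴.
θ = (T/G)·Σ L_i/J_i = (1.070e6/76.1×10⁹)·(13.9/0.0455 + 3.51/0.0201 + 9.57/8.10×10^-3) = 0.02335 rad.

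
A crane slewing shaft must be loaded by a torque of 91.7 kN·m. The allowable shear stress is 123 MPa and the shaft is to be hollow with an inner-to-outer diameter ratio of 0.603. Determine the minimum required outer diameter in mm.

For a hollow shaft with d_i/d_o = 0.603: τ_max = 16T/(π d_o³ (1−k⁴)), so d_o = [16T/(π τ_allow (1−k⁴))]^(1/3) = [16·91700/(π·1.23×10^8·0.8678)]^(1/3) = 0.1636 m.

164 mm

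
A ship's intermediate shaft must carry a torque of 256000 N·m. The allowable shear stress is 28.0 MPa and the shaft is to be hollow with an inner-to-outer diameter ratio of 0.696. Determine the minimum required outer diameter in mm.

For a hollow shaft with d_i/d_o = 0.696: τ_max = 16T/(π d_o³ (1−k⁴)), so d_o = [16T/(π τ_allow (1−k⁴))]^(1/3) = [16·256000/(π·2.80×10^7·0.7653)]^(1/3) = 0.3933 m.

393 mm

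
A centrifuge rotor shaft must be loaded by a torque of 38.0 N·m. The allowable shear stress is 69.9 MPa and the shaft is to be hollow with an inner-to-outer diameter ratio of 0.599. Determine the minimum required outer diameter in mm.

14.7 mm

For a hollow shaft with d_i/d_o = 0.599: τ_max = 16T/(π d_o³ (1−k⁴)), so d_o = [16T/(π τ_allow (1−k⁴))]^(1/3) = [16·38.00/(π·6.99×10^7·0.8713)]^(1/3) = 0.01470 m.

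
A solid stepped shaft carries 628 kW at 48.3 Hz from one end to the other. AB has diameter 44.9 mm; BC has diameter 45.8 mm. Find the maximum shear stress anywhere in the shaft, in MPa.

ω = 2π·48.3 = 303.5 rad/s, so T = P/ω = 628×10³ / 303.5 = 2069 N·m.
Under the same torque, τ_max = 16T/(πd³) is largest where d is smallest — segment AB (d = 44.9 mm).
τ_max = 16·2069/(π·(0.0449)³) = 1.164×10^8 Pa.

116 MPa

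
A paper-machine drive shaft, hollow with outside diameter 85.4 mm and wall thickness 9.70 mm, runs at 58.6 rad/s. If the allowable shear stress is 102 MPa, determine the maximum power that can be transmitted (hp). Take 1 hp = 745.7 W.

J = π(d_o⁴ − d_i⁴)/32 = π(0.0854⁴ − 0.0660⁴)/32 = 3.359×10^-6 m⁴.
T_max = τ_allow·J/r = 1.02×10^8 × 3.359×10^-6 / 0.0427 = 8024 N·m.
ω = 58.6 rad/s, so P_max = T_max·ω = 4.702×10^5 W.

631 hp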